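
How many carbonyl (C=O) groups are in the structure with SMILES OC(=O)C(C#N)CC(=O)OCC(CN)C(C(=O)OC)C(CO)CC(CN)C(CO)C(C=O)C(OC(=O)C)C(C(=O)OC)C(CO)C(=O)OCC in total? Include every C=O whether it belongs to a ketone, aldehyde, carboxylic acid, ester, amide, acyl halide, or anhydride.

7

HOOC: carboxylic acid, 1 C=O (running total 1).
CH2COOCH2: ester, 1 C=O (running total 2).
CH(COOCH3): ester, 1 C=O (running total 3).
CH(CHO): aldehyde, 1 C=O (running total 4).
CH(OCOCH3): ester, 1 C=O (running total 5).
CH(COOCH3): ester, 1 C=O (running total 6).
COOCH2CH3: ester, 1 C=O (running total 7).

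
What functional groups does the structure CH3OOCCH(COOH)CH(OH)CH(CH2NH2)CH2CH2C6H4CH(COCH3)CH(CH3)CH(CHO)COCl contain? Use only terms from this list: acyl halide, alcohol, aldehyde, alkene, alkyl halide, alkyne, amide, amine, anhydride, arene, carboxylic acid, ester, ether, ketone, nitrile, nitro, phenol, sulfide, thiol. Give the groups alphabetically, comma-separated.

CH3O–C(=O)–: carbonyl C bonded to C and to –OCH3 → ester (not ketone + ether).
pendant –COOH: carbonyl C bonded to C and –OH → carboxylic acid.
–OH on an sp³ carbon → alcohol (secondary).
pendant –CH2NH2: N on sp³ C, no adjacent C=O → amine.
para-disubstituted benzene ring → arene.
pendant –COCH3: carbonyl C bonded to two carbons → ketone.
pendant –CHO: carbonyl C bonded to C and H → aldehyde.
–C(=O)Cl: carbonyl C bonded to C and to a halogen → acyl halide (not alkyl halide).

acyl halide, alcohol, aldehyde, amine, arene, carboxylic acid, ester, ketone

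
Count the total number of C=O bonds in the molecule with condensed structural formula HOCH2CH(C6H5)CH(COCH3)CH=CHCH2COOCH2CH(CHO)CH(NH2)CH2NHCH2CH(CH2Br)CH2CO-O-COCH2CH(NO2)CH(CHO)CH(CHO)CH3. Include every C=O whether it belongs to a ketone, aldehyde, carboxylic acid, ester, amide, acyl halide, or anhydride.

CH(COCH3): ketone, 1 C=O (running total 1).
CH2COOCH2: ester, 1 C=O (running total 2).
CH(CHO): aldehyde, 1 C=O (running total 3).
CH2CO-O-COCH2: anhydride, 2 C=O (running total 5).
CH(CHO): aldehyde, 1 C=O (running total 6).
CH(CHO): aldehyde, 1 C=O (running total 7).

7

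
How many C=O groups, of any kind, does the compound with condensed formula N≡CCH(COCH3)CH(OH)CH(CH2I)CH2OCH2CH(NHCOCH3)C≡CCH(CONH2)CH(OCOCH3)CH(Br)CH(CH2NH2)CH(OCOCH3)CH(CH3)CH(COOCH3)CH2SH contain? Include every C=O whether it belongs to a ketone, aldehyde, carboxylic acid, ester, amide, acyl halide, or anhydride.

CH(COCH3): ketone, 1 C=O (running total 1).
CH(NHCOCH3): amide, 1 C=O (running total 2).
CH(CONH2): amide, 1 C=O (running total 3).
CH(OCOCH3): ester, 1 C=O (running total 4).
CH(OCOCH3): ester, 1 C=O (running total 5).
CH(COOCH3): ester, 1 C=O (running total 6).

6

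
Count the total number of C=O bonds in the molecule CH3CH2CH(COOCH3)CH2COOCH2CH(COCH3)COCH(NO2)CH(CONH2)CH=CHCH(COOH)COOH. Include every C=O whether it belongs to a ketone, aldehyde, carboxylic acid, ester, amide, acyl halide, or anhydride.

7

CH(COOCH3): ester, 1 C=O (running total 1).
CH2COOCH2: ester, 1 C=O (running total 2).
CH(COCH3): ketone, 1 C=O (running total 3).
CO: ketone, 1 C=O (running total 4).
CH(CONH2): amide, 1 C=O (running total 5).
CH(COOH): carboxylic acid, 1 C=O (running total 6).
COOH: carboxylic acid, 1 C=O (running total 7).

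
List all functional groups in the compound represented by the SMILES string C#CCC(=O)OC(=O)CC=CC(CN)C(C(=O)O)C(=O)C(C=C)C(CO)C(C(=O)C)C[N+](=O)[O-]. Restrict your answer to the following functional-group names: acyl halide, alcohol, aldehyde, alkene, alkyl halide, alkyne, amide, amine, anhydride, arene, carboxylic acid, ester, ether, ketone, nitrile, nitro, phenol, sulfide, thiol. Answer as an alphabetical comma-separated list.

alcohol, alkene, alkyne, amine, anhydride, carboxylic acid, ketone, nitro

Working along the chain:
  HC≡C: C≡C triple bond → alkyne.
  CH2CO-O-COCH2: two acyl groups sharing one oxygen, –C(=O)–O–C(=O)– → anhydride.
  CH=CH: C=C double bond → alkene.
  CH(CH2NH2): pendant –CH2NH2: N on sp³ C, no adjacent C=O → amine.
  CH(COOH): pendant –COOH: carbonyl C bonded to C and –OH → carboxylic acid.
  CO: –C(=O)– with carbon on both sides → ketone.
  CH(CH=CH2): pendant –CH=CH2: C=C double bond → alkene.
  CH(CH2OH): pendant –CH2OH on an sp³ backbone C → alcohol.
  CH(COCH3): pendant –COCH3: carbonyl C bonded to two carbons → ketone.
  CH2NO2: –NO2 on carbon → nitro group.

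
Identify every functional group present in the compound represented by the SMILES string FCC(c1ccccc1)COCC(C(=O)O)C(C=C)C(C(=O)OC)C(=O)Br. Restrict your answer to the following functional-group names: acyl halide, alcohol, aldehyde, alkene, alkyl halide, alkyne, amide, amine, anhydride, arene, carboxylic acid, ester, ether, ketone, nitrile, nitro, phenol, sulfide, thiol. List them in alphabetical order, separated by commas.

acyl halide, alkene, alkyl halide, arene, carboxylic acid, ester, ether

halogen on an sp³ carbon → alkyl halide.
pendant –C6H5: benzene ring → arene.
C–O–C with sp³ carbons on both sides and no adjacent C=O → ether.
pendant –COOH: carbonyl C bonded to C and –OH → carboxylic acid.
pendant –CH=CH2: C=C double bond → alkene.
pendant –COOCH3: carbonyl C bonded to C and –OCH3 → ester.
–C(=O)Br: carbonyl C bonded to C and to a halogen → acyl halide (not alkyl halide).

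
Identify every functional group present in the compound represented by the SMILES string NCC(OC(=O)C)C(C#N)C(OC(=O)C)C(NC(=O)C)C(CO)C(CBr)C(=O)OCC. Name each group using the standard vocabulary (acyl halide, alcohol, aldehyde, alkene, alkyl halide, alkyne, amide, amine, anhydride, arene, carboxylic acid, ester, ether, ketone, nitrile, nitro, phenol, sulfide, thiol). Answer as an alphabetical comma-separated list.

alcohol, alkyl halide, amide, amine, ester, nitrile

Taking each segment in turn:
  H2NCH2: –NH2 on an sp³ carbon with no adjacent C=O → amine.
  CH(OCOCH3): pendant –OC(=O)CH3: an acyloxy group → ester.
  CH(CN): pendant –C≡N: nitrile.
  CH(OCOCH3): pendant –OC(=O)CH3: an acyloxy group → ester.
  CH(NHCOCH3): pendant –NHC(=O)CH3: N bonded to a carbonyl → amide (not amine).
  CH(CH2OH): pendant –CH2OH on an sp³ backbone C → alcohol.
  CH(CH2Br): pendant –CH2X: halogen on sp³ carbon → alkyl halide.
  COOCH2CH3: –C(=O)OCH2CH3: carbonyl C bonded to C and to –OEt → ester.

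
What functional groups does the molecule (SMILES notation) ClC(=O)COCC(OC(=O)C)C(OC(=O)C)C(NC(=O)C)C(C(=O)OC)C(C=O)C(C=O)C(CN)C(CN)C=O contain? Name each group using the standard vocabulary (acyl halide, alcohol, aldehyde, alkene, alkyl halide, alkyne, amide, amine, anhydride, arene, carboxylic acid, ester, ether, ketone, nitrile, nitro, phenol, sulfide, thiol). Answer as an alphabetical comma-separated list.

Reading the structure from left to right:
  ClCO: –C(=O)Cl: carbonyl C bonded to C and to a halogen → acyl halide (not alkyl halide).
  CH2OCH2: C–O–C with sp³ carbons on both sides and no adjacent C=O → ether.
  CH(OCOCH3): pendant –OC(=O)CH3: an acyloxy group → ester.
  CH(OCOCH3): pendant –OC(=O)CH3: an acyloxy group → ester.
  CH(NHCOCH3): pendant –NHC(=O)CH3: N bonded to a carbonyl → amide (not amine).
  CH(COOCH3): pendant –COOCH3: carbonyl C bonded to C and –OCH3 → ester.
  CH(CHO): pendant –CHO: carbonyl C bonded to C and H → aldehyde.
  CH(CHO): pendant –CHO: carbonyl C bonded to C and H → aldehyde.
  CH(CH2NH2): pendant –CH2NH2: N on sp³ C, no adjacent C=O → amine.
  CH(CH2NH2): pendant –CH2NH2: N on sp³ C, no adjacent C=O → amine.
  CHO: terminal –CHO: carbonyl C bonded to H and C → aldehyde.

acyl halide, aldehyde, amide, amine, ester, ether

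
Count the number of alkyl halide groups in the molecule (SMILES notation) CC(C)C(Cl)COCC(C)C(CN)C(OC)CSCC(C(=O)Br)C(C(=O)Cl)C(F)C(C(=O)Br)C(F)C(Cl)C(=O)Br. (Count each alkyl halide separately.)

Working along the chain:
  CH(Cl): halogen on an sp³ carbon → alkyl halide.
  CH2OCH2: C–O–C with sp³ carbons on both sides and no adjacent C=O → ether.
  CH(CH2NH2): pendant –CH2NH2: N on sp³ C, no adjacent C=O → amine.
  CH(OCH3): pendant –OCH3: C–O–C with sp³ C, no adjacent C=O → ether.
  CH2SCH2: C–S–C linkage → sulfide (thioether).
  CH(COBr): pendant –C(=O)X: carbonyl C bonded to C and halogen → acyl halide.
  CH(COCl): pendant –C(=O)X: carbonyl C bonded to C and halogen → acyl halide.
  CH(F): halogen on an sp³ carbon → alkyl halide.
  CH(COBr): pendant –C(=O)X: carbonyl C bonded to C and halogen → acyl halide.
  CH(F): halogen on an sp³ carbon → alkyl halide.
  CH(Cl): halogen on an sp³ carbon → alkyl halide.
  COBr: –C(=O)Br: carbonyl C bonded to C and to a halogen → acyl halide (not alkyl halide).
Alkyl halide appears at: CH(Cl), CH(F), CH(F), CH(Cl) → 4.

4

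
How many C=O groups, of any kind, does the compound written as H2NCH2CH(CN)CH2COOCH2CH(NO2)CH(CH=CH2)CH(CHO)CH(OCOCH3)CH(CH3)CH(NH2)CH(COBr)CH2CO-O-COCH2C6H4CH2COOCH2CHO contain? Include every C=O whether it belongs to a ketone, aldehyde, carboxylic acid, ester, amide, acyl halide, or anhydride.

CH2COOCH2: ester, 1 C=O (running total 1).
CH(CHO): aldehyde, 1 C=O (running total 2).
CH(OCOCH3): ester, 1 C=O (running total 3).
CH(COBr): acyl halide, 1 C=O (running total 4).
CH2CO-O-COCH2: anhydride, 2 C=O (running total 6).
CH2COOCH2: ester, 1 C=O (running total 7).
CHO: aldehyde, 1 C=O (running total 8).

8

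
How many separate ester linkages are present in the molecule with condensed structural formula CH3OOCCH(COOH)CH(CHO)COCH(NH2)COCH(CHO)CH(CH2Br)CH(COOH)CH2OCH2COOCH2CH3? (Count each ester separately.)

2

CH3O–C(=O)–: carbonyl C bonded to C and to –OCH3 → ester (not ketone + ether).
pendant –COOH: carbonyl C bonded to C and –OH → carboxylic acid.
pendant –CHO: carbonyl C bonded to C and H → aldehyde.
–C(=O)– with carbon on both sides → ketone.
–NH2 on an sp³ carbon with no adjacent C=O → amine.
–C(=O)– with carbon on both sides → ketone.
pendant –CHO: carbonyl C bonded to C and H → aldehyde.
pendant –CH2X: halogen on sp³ carbon → alkyl halide.
pendant –COOH: carbonyl C bonded to C and –OH → carboxylic acid.
C–O–C with sp³ carbons on both sides and no adjacent C=O → ether.
–C(=O)OCH2CH3: carbonyl C bonded to C and to –OEt → ester.
Ester appears at: CH3OOC, COOCH2CH3 → 2.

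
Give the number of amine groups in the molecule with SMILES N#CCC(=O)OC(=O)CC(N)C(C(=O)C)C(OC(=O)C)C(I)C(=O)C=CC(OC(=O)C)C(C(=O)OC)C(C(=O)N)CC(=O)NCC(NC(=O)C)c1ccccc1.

1

N≡C–: carbon triple-bonded to nitrogen → nitrile.
two acyl groups sharing one oxygen, –C(=O)–O–C(=O)– → anhydride.
–NH2 on an sp³ carbon with no adjacent C=O → amine.
pendant –COCH3: carbonyl C bonded to two carbons → ketone.
pendant –OC(=O)CH3: an acyloxy group → ester.
halogen on an sp³ carbon → alkyl halide.
–C(=O)– with carbon on both sides → ketone.
C=C double bond → alkene.
pendant –OC(=O)CH3: an acyloxy group → ester.
pendant –COOCH3: carbonyl C bonded to C and –OCH3 → ester.
pendant –CONH2: carbonyl C bonded to C and N → amide.
–C(=O)–N– linkage → amide (the N is not an amine).
pendant –NHC(=O)CH3: N bonded to a carbonyl → amide (not amine).
–C6H5 phenyl ring → arene.
Amine appears at: CH(NH2) → 1.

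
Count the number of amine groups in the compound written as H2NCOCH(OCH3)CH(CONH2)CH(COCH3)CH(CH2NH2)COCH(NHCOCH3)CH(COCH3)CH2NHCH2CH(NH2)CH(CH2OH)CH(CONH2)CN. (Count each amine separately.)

Reading the structure from left to right:
  H2NCO: –C(=O)NH2: carbonyl C bonded to C and to N → amide (the N is not a separate amine).
  CH(OCH3): pendant –OCH3: C–O–C with sp³ C, no adjacent C=O → ether.
  CH(CONH2): pendant –CONH2: carbonyl C bonded to C and N → amide.
  CH(COCH3): pendant –COCH3: carbonyl C bonded to two carbons → ketone.
  CH(CH2NH2): pendant –CH2NH2: N on sp³ C, no adjacent C=O → amine.
  CO: –C(=O)– with carbon on both sides → ketone.
  CH(NHCOCH3): pendant –NHC(=O)CH3: N bonded to a carbonyl → amide (not amine).
  CH(COCH3): pendant –COCH3: carbonyl C bonded to two carbons → ketone.
  CH2NHCH2: C–N–C with sp³ carbons and no adjacent C=O → amine (secondary).
  CH(NH2): –NH2 on an sp³ carbon with no adjacent C=O → amine.
  CH(CH2OH): pendant –CH2OH on an sp³ backbone C → alcohol.
  CH(CONH2): pendant –CONH2: carbonyl C bonded to C and N → amide.
  CN: –C≡N: carbon triple-bonded to nitrogen → nitrile.
Amine appears at: CH(CH2NH2), CH2NHCH2, CH(NH2) → 3.

3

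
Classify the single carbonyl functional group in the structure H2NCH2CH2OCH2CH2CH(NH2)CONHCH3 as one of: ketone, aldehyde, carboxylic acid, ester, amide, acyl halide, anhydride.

The carbonyl is in the CONHCH3 segment: –C(=O)NHCH3: carbonyl C bonded to C and to N → amide (the N is not an amine).

amide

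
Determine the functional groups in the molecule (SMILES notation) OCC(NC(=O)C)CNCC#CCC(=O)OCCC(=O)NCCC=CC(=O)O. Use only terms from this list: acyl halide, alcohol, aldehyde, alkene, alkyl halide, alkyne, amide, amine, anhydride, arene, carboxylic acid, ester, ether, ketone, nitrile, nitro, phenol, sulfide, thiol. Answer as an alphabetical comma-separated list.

HO– on an sp³ carbon → alcohol.
pendant –NHC(=O)CH3: N bonded to a carbonyl → amide (not amine).
C–N–C with sp³ carbons and no adjacent C=O → amine (secondary).
C≡C triple bond → alkyne.
–C(=O)–O–C with C on the carbonyl side → ester.
–C(=O)–N– linkage → amide (the N is not an amine).
C=C double bond → alkene.
–COOH: carbonyl C bonded to –OH and C → carboxylic acid (the –OH is not a separate alcohol).

alcohol, alkene, alkyne, amide, amine, carboxylic acid, ester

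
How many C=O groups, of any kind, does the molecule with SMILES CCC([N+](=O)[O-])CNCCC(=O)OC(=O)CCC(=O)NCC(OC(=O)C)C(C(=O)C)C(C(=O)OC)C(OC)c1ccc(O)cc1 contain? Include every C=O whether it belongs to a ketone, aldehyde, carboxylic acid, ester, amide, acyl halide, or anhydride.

CH2CO-O-COCH2: anhydride, 2 C=O (running total 2).
CH2CONHCH2: amide, 1 C=O (running total 3).
CH(OCOCH3): ester, 1 C=O (running total 4).
CH(COCH3): ketone, 1 C=O (running total 5).
CH(COOCH3): ester, 1 C=O (running total 6).

6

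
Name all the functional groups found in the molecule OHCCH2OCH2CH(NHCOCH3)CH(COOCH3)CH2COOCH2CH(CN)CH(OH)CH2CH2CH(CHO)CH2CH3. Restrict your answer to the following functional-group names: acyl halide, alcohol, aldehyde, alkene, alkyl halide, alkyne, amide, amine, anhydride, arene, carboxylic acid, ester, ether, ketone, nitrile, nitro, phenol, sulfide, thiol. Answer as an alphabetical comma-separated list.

Reading the structure from left to right:
  OHC: terminal –CHO: carbonyl C bonded to H and C → aldehyde.
  CH2OCH2: C–O–C with sp³ carbons on both sides and no adjacent C=O → ether.
  CH(NHCOCH3): pendant –NHC(=O)CH3: N bonded to a carbonyl → amide (not amine).
  CH(COOCH3): pendant –COOCH3: carbonyl C bonded to C and –OCH3 → ester.
  CH2COOCH2: –C(=O)–O–C with C on the carbonyl side → ester.
  CH(CN): pendant –C≡N: nitrile.
  CH(OH): –OH on an sp³ carbon → alcohol (secondary).
  CH(CHO): pendant –CHO: carbonyl C bonded to C and H → aldehyde.

alcohol, aldehyde, amide, ester, ether, nitrile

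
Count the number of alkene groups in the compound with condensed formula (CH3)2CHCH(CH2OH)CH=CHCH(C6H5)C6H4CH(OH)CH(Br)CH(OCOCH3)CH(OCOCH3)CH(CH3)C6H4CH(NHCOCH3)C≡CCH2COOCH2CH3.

pendant –CH2OH on an sp³ backbone C → alcohol.
C=C double bond → alkene.
pendant –C6H5: benzene ring → arene.
para-disubstituted benzene ring → arene.
–OH on an sp³ carbon → alcohol (secondary).
halogen on an sp³ carbon → alkyl halide.
pendant –OC(=O)CH3: an acyloxy group → ester.
pendant –OC(=O)CH3: an acyloxy group → ester.
para-disubstituted benzene ring → arene.
pendant –NHC(=O)CH3: N bonded to a carbonyl → amide (not amine).
C≡C triple bond → alkyne.
–C(=O)OCH2CH3: carbonyl C bonded to C and to –OEt → ester.
Alkene appears at: CH=CH → 1.

1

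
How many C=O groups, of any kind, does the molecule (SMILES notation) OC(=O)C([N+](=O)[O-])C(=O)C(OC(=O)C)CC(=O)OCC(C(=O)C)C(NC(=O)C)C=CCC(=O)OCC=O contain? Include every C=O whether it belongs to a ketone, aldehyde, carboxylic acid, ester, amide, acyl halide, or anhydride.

HOOC: carboxylic acid, 1 C=O (running total 1).
CO: ketone, 1 C=O (running total 2).
CH(OCOCH3): ester, 1 C=O (running total 3).
CH2COOCH2: ester, 1 C=O (running total 4).
CH(COCH3): ketone, 1 C=O (running total 5).
CH(NHCOCH3): amide, 1 C=O (running total 6).
CH2COOCH2: ester, 1 C=O (running total 7).
CHO: aldehyde, 1 C=O (running total 8).

8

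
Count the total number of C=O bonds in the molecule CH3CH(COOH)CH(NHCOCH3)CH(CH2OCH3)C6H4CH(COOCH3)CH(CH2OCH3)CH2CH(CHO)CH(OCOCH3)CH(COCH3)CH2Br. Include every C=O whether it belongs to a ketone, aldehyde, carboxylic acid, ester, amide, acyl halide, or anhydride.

CH(COOH): carboxylic acid, 1 C=O (running total 1).
CH(NHCOCH3): amide, 1 C=O (running total 2).
CH(COOCH3): ester, 1 C=O (running total 3).
CH(CHO): aldehyde, 1 C=O (running total 4).
CH(OCOCH3): ester, 1 C=O (running total 5).
CH(COCH3): ketone, 1 C=O (running total 6).

6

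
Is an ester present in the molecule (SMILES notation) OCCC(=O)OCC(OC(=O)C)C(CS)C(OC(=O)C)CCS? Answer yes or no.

HO– on an sp³ carbon → alcohol.
–C(=O)–O–C with C on the carbonyl side → ester.
pendant –OC(=O)CH3: an acyloxy group → ester.
pendant –CH2SH → thiol.
pendant –OC(=O)CH3: an acyloxy group → ester.
–SH on an sp³ carbon → thiol.
The CH2COOCH2 segment supplies the ester: –C(=O)–O–C with C on the carbonyl side → ester.

yes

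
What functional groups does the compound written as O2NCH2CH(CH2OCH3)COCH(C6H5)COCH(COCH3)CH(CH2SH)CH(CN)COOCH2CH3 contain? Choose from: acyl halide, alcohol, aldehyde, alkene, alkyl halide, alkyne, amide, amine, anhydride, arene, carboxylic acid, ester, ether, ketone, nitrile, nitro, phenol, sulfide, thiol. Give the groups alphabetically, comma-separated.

arene, ester, ether, ketone, nitrile, nitro, thiol

Reading the structure from left to right:
  O2NCH2: –NO2 on carbon → nitro group.
  CH(CH2OCH3): pendant –CH2OCH3: C–O–C linkage → ether.
  CO: –C(=O)– with carbon on both sides → ketone.
  CH(C6H5): pendant –C6H5: benzene ring → arene.
  CO: –C(=O)– with carbon on both sides → ketone.
  CH(COCH3): pendant –COCH3: carbonyl C bonded to two carbons → ketone.
  CH(CH2SH): pendant –CH2SH → thiol.
  CH(CN): pendant –C≡N: nitrile.
  COOCH2CH3: –C(=O)OCH2CH3: carbonyl C bonded to C and to –OEt → ester.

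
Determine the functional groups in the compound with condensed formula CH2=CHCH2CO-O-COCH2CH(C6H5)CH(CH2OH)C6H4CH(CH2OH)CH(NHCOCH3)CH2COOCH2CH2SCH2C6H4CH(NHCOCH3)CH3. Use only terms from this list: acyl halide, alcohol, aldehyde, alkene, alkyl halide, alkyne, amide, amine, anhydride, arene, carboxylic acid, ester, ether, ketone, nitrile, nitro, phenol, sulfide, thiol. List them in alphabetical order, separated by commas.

alcohol, alkene, amide, anhydride, arene, ester, sulfide

Reading the structure from left to right:
  CH2=CH: C=C double bond → alkene.
  CH2CO-O-COCH2: two acyl groups sharing one oxygen, –C(=O)–O–C(=O)– → anhydride.
  CH(C6H5): pendant –C6H5: benzene ring → arene.
  CH(CH2OH): pendant –CH2OH on an sp³ backbone C → alcohol.
  C6H4: para-disubstituted benzene ring → arene.
  CH(CH2OH): pendant –CH2OH on an sp³ backbone C → alcohol.
  CH(NHCOCH3): pendant –NHC(=O)CH3: N bonded to a carbonyl → amide (not amine).
  CH2COOCH2: –C(=O)–O–C with C on the carbonyl side → ester.
  CH2SCH2: C–S–C linkage → sulfide (thioether).
  C6H4: para-disubstituted benzene ring → arene.
  CH(NHCOCH3): pendant –NHC(=O)CH3: N bonded to a carbonyl → amide (not amine).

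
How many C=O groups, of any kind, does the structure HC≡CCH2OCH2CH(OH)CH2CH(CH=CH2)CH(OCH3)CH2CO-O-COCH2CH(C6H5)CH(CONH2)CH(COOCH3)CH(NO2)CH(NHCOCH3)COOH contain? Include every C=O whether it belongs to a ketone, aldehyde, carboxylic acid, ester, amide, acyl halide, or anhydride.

6

CH2CO-O-COCH2: anhydride, 2 C=O (running total 2).
CH(CONH2): amide, 1 C=O (running total 3).
CH(COOCH3): ester, 1 C=O (running total 4).
CH(NHCOCH3): amide, 1 C=O (running total 5).
COOH: carboxylic acid, 1 C=O (running total 6).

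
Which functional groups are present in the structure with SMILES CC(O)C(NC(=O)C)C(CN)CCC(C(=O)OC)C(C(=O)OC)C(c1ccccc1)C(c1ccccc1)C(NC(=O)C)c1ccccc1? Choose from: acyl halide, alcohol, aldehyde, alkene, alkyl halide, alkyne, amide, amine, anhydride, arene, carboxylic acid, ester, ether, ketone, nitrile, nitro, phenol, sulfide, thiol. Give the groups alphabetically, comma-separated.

Reading the structure from left to right:
  CH(OH): –OH on an sp³ carbon → alcohol (secondary).
  CH(NHCOCH3): pendant –NHC(=O)CH3: N bonded to a carbonyl → amide (not amine).
  CH(CH2NH2): pendant –CH2NH2: N on sp³ C, no adjacent C=O → amine.
  CH(COOCH3): pendant –COOCH3: carbonyl C bonded to C and –OCH3 → ester.
  CH(COOCH3): pendant –COOCH3: carbonyl C bonded to C and –OCH3 → ester.
  CH(C6H5): pendant –C6H5: benzene ring → arene.
  CH(C6H5): pendant –C6H5: benzene ring → arene.
  CH(NHCOCH3): pendant –NHC(=O)CH3: N bonded to a carbonyl → amide (not amine).
  C6H5: –C6H5 phenyl ring → arene.

alcohol, amide, amine, arene, ester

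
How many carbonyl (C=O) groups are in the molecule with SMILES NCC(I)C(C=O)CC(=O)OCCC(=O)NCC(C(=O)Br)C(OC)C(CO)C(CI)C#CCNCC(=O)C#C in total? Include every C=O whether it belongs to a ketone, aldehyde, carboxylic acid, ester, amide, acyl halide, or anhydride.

CH(CHO): aldehyde, 1 C=O (running total 1).
CH2COOCH2: ester, 1 C=O (running total 2).
CH2CONHCH2: amide, 1 C=O (running total 3).
CH(COBr): acyl halide, 1 C=O (running total 4).
CO: ketone, 1 C=O (running total 5).

5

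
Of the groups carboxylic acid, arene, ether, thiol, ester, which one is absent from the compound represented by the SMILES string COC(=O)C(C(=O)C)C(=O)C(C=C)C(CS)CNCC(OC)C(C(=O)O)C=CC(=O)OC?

arene

ether: present (CH(OCH3) — pendant –OCH3: C–O–C with sp³ C, no adjacent C=O → ether).
thiol: present (CH(CH2SH) — pendant –CH2SH → thiol).
carboxylic acid: present (CH(COOH) — pendant –COOH: carbonyl C bonded to C and –OH → carboxylic acid).
ester: present (CH3OOC — CH3O–C(=O)–: carbonyl C bonded to C and to –OCH3 → ester (not ketone + ether)).
arene: no segment matches this pattern.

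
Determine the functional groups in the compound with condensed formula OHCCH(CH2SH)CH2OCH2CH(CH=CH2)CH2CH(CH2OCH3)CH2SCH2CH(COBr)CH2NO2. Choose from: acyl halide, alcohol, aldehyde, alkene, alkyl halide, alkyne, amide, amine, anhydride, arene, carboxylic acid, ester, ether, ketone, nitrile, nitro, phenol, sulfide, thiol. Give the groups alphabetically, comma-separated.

Working along the chain:
  OHC: terminal –CHO: carbonyl C bonded to H and C → aldehyde.
  CH(CH2SH): pendant –CH2SH → thiol.
  CH2OCH2: C–O–C with sp³ carbons on both sides and no adjacent C=O → ether.
  CH(CH=CH2): pendant –CH=CH2: C=C double bond → alkene.
  CH(CH2OCH3): pendant –CH2OCH3: C–O–C linkage → ether.
  CH2SCH2: C–S–C linkage → sulfide (thioether).
  CH(COBr): pendant –C(=O)X: carbonyl C bonded to C and halogen → acyl halide.
  CH2NO2: –NO2 on carbon → nitro group.

acyl halide, aldehyde, alkene, ether, nitro, sulfide, thiol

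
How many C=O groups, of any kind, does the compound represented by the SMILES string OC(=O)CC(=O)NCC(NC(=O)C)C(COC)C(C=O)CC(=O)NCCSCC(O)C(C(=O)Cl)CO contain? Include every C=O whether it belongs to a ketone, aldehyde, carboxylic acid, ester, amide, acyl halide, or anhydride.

6

HOOC: carboxylic acid, 1 C=O (running total 1).
CH2CONHCH2: amide, 1 C=O (running total 2).
CH(NHCOCH3): amide, 1 C=O (running total 3).
CH(CHO): aldehyde, 1 C=O (running total 4).
CH2CONHCH2: amide, 1 C=O (running total 5).
CH(COCl): acyl halide, 1 C=O (running total 6).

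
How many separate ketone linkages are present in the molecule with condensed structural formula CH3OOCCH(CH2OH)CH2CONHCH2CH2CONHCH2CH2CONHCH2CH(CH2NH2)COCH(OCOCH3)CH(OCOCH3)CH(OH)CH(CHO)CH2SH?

1

Reading the structure from left to right:
  CH3OOC: CH3O–C(=O)–: carbonyl C bonded to C and to –OCH3 → ester (not ketone + ether).
  CH(CH2OH): pendant –CH2OH on an sp³ backbone C → alcohol.
  CH2CONHCH2: –C(=O)–N– linkage → amide (the N is not an amine).
  CH2CONHCH2: –C(=O)–N– linkage → amide (the N is not an amine).
  CH2CONHCH2: –C(=O)–N– linkage → amide (the N is not an amine).
  CH(CH2NH2): pendant –CH2NH2: N on sp³ C, no adjacent C=O → amine.
  CO: –C(=O)– with carbon on both sides → ketone.
  CH(OCOCH3): pendant –OC(=O)CH3: an acyloxy group → ester.
  CH(OCOCH3): pendant –OC(=O)CH3: an acyloxy group → ester.
  CH(OH): –OH on an sp³ carbon → alcohol (secondary).
  CH(CHO): pendant –CHO: carbonyl C bonded to C and H → aldehyde.
  CH2SH: –SH on an sp³ carbon → thiol.
Ketone appears at: CO → 1.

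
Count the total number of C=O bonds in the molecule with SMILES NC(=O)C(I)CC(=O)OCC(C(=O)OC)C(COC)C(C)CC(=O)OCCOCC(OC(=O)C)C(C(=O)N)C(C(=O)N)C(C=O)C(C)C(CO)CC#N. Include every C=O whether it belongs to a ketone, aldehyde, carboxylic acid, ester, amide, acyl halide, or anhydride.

H2NCO: amide, 1 C=O (running total 1).
CH2COOCH2: ester, 1 C=O (running total 2).
CH(COOCH3): ester, 1 C=O (running total 3).
CH2COOCH2: ester, 1 C=O (running total 4).
CH(OCOCH3): ester, 1 C=O (running total 5).
CH(CONH2): amide, 1 C=O (running total 6).
CH(CONH2): amide, 1 C=O (running total 7).
CH(CHO): aldehyde, 1 C=O (running total 8).

8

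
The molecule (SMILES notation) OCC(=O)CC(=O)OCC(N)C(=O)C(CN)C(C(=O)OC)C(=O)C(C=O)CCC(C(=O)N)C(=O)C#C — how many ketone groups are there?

4

HO– on an sp³ carbon → alcohol.
–C(=O)– with carbon on both sides → ketone.
–C(=O)–O–C with C on the carbonyl side → ester.
–NH2 on an sp³ carbon with no adjacent C=O → amine.
–C(=O)– with carbon on both sides → ketone.
pendant –CH2NH2: N on sp³ C, no adjacent C=O → amine.
pendant –COOCH3: carbonyl C bonded to C and –OCH3 → ester.
–C(=O)– with carbon on both sides → ketone.
pendant –CHO: carbonyl C bonded to C and H → aldehyde.
pendant –CONH2: carbonyl C bonded to C and N → amide.
–C(=O)– with carbon on both sides → ketone.
C≡C triple bond → alkyne.
Ketone appears at: CO, CO, CO, CO → 4.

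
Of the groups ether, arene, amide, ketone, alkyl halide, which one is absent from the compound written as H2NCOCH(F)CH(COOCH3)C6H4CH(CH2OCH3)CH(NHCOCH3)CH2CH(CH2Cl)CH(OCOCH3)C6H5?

ketone

arene: present (C6H4 — para-disubstituted benzene ring → arene).
amide: present (H2NCO — –C(=O)NH2: carbonyl C bonded to C and to N → amide (the N is not a separate amine)).
alkyl halide: present (CH(F) — halogen on an sp³ carbon → alkyl halide).
ether: present (CH(CH2OCH3) — pendant –CH2OCH3: C–O–C linkage → ether).
ketone: absent. In each of CH(COOCH3) and CH(OCOCH3), the C=O is bonded to an –O–C group, which defines an ester, not a ketone. In each of H2NCO and CH(NHCOCH3), the C=O is bonded to nitrogen, which defines an amide, not a ketone.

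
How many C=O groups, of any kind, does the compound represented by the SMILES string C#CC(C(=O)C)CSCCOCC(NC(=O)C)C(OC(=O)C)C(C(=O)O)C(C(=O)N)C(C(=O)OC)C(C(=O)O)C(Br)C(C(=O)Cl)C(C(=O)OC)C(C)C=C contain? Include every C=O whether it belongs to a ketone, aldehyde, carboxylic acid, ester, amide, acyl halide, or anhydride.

CH(COCH3): ketone, 1 C=O (running total 1).
CH(NHCOCH3): amide, 1 C=O (running total 2).
CH(OCOCH3): ester, 1 C=O (running total 3).
CH(COOH): carboxylic acid, 1 C=O (running total 4).
CH(CONH2): amide, 1 C=O (running total 5).
CH(COOCH3): ester, 1 C=O (running total 6).
CH(COOH): carboxylic acid, 1 C=O (running total 7).
CH(COCl): acyl halide, 1 C=O (running total 8).
CH(COOCH3): ester, 1 C=O (running total 9).

9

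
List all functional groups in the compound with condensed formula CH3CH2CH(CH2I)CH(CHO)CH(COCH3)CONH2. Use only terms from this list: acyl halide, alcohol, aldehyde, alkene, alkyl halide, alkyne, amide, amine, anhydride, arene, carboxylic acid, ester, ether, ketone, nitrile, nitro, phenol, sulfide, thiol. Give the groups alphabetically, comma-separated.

aldehyde, alkyl halide, amide, ketone

Taking each segment in turn:
  CH(CH2I): pendant –CH2X: halogen on sp³ carbon → alkyl halide.
  CH(CHO): pendant –CHO: carbonyl C bonded to C and H → aldehyde.
  CH(COCH3): pendant –COCH3: carbonyl C bonded to two carbons → ketone.
  CONH2: –C(=O)NH2: carbonyl C bonded to C and to N → amide (the N is not a separate amine).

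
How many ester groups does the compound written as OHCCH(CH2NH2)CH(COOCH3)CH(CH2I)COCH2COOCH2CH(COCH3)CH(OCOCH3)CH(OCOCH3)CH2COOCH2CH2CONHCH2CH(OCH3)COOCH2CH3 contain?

terminal –CHO: carbonyl C bonded to H and C → aldehyde.
pendant –CH2NH2: N on sp³ C, no adjacent C=O → amine.
pendant –COOCH3: carbonyl C bonded to C and –OCH3 → ester.
pendant –CH2X: halogen on sp³ carbon → alkyl halide.
–C(=O)– with carbon on both sides → ketone.
–C(=O)–O–C with C on the carbonyl side → ester.
pendant –COCH3: carbonyl C bonded to two carbons → ketone.
pendant –OC(=O)CH3: an acyloxy group → ester.
pendant –OC(=O)CH3: an acyloxy group → ester.
–C(=O)–O–C with C on the carbonyl side → ester.
–C(=O)–N– linkage → amide (the N is not an amine).
pendant –OCH3: C–O–C with sp³ C, no adjacent C=O → ether.
–C(=O)OCH2CH3: carbonyl C bonded to C and to –OEt → ester.
Ester appears at: CH(COOCH3), CH2COOCH2, CH(OCOCH3), CH(OCOCH3), CH2COOCH2, COOCH2CH3 → 6.

6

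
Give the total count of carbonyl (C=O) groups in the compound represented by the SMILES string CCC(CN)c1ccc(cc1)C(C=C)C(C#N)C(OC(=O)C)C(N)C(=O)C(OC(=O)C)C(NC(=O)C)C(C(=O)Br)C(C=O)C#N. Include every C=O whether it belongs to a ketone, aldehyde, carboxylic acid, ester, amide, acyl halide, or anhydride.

CH(OCOCH3): ester, 1 C=O (running total 1).
CO: ketone, 1 C=O (running total 2).
CH(OCOCH3): ester, 1 C=O (running total 3).
CH(NHCOCH3): amide, 1 C=O (running total 4).
CH(COBr): acyl halide, 1 C=O (running total 5).
CH(CHO): aldehyde, 1 C=O (running total 6).

6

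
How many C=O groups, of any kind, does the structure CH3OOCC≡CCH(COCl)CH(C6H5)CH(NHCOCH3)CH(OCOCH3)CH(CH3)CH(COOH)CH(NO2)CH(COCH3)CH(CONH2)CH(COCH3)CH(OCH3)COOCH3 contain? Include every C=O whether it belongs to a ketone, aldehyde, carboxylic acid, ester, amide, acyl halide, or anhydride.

9

CH3OOC: ester, 1 C=O (running total 1).
CH(COCl): acyl halide, 1 C=O (running total 2).
CH(NHCOCH3): amide, 1 C=O (running total 3).
CH(OCOCH3): ester, 1 C=O (running total 4).
CH(COOH): carboxylic acid, 1 C=O (running total 5).
CH(COCH3): ketone, 1 C=O (running total 6).
CH(CONH2): amide, 1 C=O (running total 7).
CH(COCH3): ketone, 1 C=O (running total 8).
COOCH3: ester, 1 C=O (running total 9).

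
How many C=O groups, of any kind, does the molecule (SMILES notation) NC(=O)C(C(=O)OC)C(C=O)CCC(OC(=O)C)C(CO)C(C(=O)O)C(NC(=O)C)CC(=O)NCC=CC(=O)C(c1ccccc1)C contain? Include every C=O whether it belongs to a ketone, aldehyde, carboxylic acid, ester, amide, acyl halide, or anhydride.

8

H2NCO: amide, 1 C=O (running total 1).
CH(COOCH3): ester, 1 C=O (running total 2).
CH(CHO): aldehyde, 1 C=O (running total 3).
CH(OCOCH3): ester, 1 C=O (running total 4).
CH(COOH): carboxylic acid, 1 C=O (running total 5).
CH(NHCOCH3): amide, 1 C=O (running total 6).
CH2CONHCH2: amide, 1 C=O (running total 7).
CO: ketone, 1 C=O (running total 8).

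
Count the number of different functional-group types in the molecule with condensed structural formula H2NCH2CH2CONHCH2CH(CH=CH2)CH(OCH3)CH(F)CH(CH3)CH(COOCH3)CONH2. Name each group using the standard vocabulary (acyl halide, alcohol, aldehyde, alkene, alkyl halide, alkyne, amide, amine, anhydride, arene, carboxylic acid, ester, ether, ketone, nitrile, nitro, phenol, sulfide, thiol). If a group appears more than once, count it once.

Reading the structure from left to right:
  H2NCH2: –NH2 on an sp³ carbon with no adjacent C=O → amine.
  CH2CONHCH2: –C(=O)–N– linkage → amide (the N is not an amine).
  CH(CH=CH2): pendant –CH=CH2: C=C double bond → alkene.
  CH(OCH3): pendant –OCH3: C–O–C with sp³ C, no adjacent C=O → ether.
  CH(F): halogen on an sp³ carbon → alkyl halide.
  CH(COOCH3): pendant –COOCH3: carbonyl C bonded to C and –OCH3 → ester.
  CONH2: –C(=O)NH2: carbonyl C bonded to C and to N → amide (the N is not a separate amine).
Distinct types present: alkene, alkyl halide, amide, amine, ester, ether.

6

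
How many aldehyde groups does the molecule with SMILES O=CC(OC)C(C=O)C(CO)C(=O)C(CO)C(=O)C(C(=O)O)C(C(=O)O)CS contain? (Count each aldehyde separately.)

2

terminal –CHO: carbonyl C bonded to H and C → aldehyde.
pendant –OCH3: C–O–C with sp³ C, no adjacent C=O → ether.
pendant –CHO: carbonyl C bonded to C and H → aldehyde.
pendant –CH2OH on an sp³ backbone C → alcohol.
–C(=O)– with carbon on both sides → ketone.
pendant –CH2OH on an sp³ backbone C → alcohol.
–C(=O)– with carbon on both sides → ketone.
pendant –COOH: carbonyl C bonded to C and –OH → carboxylic acid.
pendant –COOH: carbonyl C bonded to C and –OH → carboxylic acid.
–SH on an sp³ carbon → thiol.
Aldehyde appears at: OHC, CH(CHO) → 2.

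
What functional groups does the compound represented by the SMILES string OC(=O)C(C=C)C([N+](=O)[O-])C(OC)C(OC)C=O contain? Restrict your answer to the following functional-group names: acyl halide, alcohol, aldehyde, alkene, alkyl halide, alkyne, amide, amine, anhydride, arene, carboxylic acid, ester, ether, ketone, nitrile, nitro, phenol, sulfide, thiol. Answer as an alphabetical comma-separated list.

aldehyde, alkene, carboxylic acid, ether, nitro

Working along the chain:
  HOOC: –COOH: carbonyl C bonded to –OH and C → carboxylic acid (the –OH is not a separate alcohol).
  CH(CH=CH2): pendant –CH=CH2: C=C double bond → alkene.
  CH(NO2): –NO2 on an sp³ carbon → nitro (the N=O is not a carbonyl).
  CH(OCH3): pendant –OCH3: C–O–C with sp³ C, no adjacent C=O → ether.
  CH(OCH3): pendant –OCH3: C–O–C with sp³ C, no adjacent C=O → ether.
  CHO: terminal –CHO: carbonyl C bonded to H and C → aldehyde.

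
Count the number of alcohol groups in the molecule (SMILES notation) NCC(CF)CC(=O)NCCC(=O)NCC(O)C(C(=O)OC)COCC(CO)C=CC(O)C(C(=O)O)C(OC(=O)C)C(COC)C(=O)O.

–NH2 on an sp³ carbon with no adjacent C=O → amine.
pendant –CH2X: halogen on sp³ carbon → alkyl halide.
–C(=O)–N– linkage → amide (the N is not an amine).
–C(=O)–N– linkage → amide (the N is not an amine).
–OH on an sp³ carbon → alcohol (secondary).
pendant –COOCH3: carbonyl C bonded to C and –OCH3 → ester.
C–O–C with sp³ carbons on both sides and no adjacent C=O → ether.
pendant –CH2OH on an sp³ backbone C → alcohol.
C=C double bond → alkene.
–OH on an sp³ carbon → alcohol (secondary).
pendant –COOH: carbonyl C bonded to C and –OH → carboxylic acid.
pendant –OC(=O)CH3: an acyloxy group → ester.
pendant –CH2OCH3: C–O–C linkage → ether.
–COOH: carbonyl C bonded to –OH and C → carboxylic acid (the –OH is not a separate alcohol).
Alcohol appears at: CH(OH), CH(CH2OH), CH(OH) → 3.

3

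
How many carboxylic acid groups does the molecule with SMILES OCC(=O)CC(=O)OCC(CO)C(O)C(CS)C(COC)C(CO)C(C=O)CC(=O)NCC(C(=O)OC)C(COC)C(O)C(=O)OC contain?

0

HO– on an sp³ carbon → alcohol.
–C(=O)– with carbon on both sides → ketone.
–C(=O)–O–C with C on the carbonyl side → ester.
pendant –CH2OH on an sp³ backbone C → alcohol.
–OH on an sp³ carbon → alcohol (secondary).
pendant –CH2SH → thiol.
pendant –CH2OCH3: C–O–C linkage → ether.
pendant –CH2OH on an sp³ backbone C → alcohol.
pendant –CHO: carbonyl C bonded to C and H → aldehyde.
–C(=O)–N– linkage → amide (the N is not an amine).
pendant –COOCH3: carbonyl C bonded to C and –OCH3 → ester.
pendant –CH2OCH3: C–O–C linkage → ether.
–OH on an sp³ carbon → alcohol (secondary).
–C(=O)OCH3: carbonyl C bonded to C and to –OCH3 → ester (not ketone + ether).
No segment is a carboxylic acid: HOCH2 is alcohol, not carboxylic acid; CH2COOCH2 is ester, not carboxylic acid; CH(CH2OH) is alcohol, not carboxylic acid. → 0.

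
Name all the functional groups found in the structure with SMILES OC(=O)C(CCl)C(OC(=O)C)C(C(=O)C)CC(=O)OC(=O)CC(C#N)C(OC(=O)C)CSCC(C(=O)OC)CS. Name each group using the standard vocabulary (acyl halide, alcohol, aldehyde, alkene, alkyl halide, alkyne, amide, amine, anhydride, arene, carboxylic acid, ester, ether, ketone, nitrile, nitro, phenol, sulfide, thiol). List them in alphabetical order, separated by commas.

alkyl halide, anhydride, carboxylic acid, ester, ketone, nitrile, sulfide, thiol

Working along the chain:
  HOOC: –COOH: carbonyl C bonded to –OH and C → carboxylic acid (the –OH is not a separate alcohol).
  CH(CH2Cl): pendant –CH2X: halogen on sp³ carbon → alkyl halide.
  CH(OCOCH3): pendant –OC(=O)CH3: an acyloxy group → ester.
  CH(COCH3): pendant –COCH3: carbonyl C bonded to two carbons → ketone.
  CH2CO-O-COCH2: two acyl groups sharing one oxygen, –C(=O)–O–C(=O)– → anhydride.
  CH(CN): pendant –C≡N: nitrile.
  CH(OCOCH3): pendant –OC(=O)CH3: an acyloxy group → ester.
  CH2SCH2: C–S–C linkage → sulfide (thioether).
  CH(COOCH3): pendant –COOCH3: carbonyl C bonded to C and –OCH3 → ester.
  CH2SH: –SH on an sp³ carbon → thiol.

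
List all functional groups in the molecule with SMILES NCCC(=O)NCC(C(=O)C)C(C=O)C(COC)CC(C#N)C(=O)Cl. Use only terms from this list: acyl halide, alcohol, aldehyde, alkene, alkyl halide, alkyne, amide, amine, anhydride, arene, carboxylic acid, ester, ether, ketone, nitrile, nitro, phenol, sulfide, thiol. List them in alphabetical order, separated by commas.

Taking each segment in turn:
  H2NCH2: –NH2 on an sp³ carbon with no adjacent C=O → amine.
  CH2CONHCH2: –C(=O)–N– linkage → amide (the N is not an amine).
  CH(COCH3): pendant –COCH3: carbonyl C bonded to two carbons → ketone.
  CH(CHO): pendant –CHO: carbonyl C bonded to C and H → aldehyde.
  CH(CH2OCH3): pendant –CH2OCH3: C–O–C linkage → ether.
  CH(CN): pendant –C≡N: nitrile.
  COCl: –C(=O)Cl: carbonyl C bonded to C and to a halogen → acyl halide (not alkyl halide).

acyl halide, aldehyde, amide, amine, ether, ketone, nitrile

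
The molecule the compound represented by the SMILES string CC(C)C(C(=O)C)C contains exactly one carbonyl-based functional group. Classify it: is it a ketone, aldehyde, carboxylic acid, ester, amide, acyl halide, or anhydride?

ketone

The carbonyl is in the CH(COCH3) segment: pendant –COCH3: carbonyl C bonded to two carbons → ketone.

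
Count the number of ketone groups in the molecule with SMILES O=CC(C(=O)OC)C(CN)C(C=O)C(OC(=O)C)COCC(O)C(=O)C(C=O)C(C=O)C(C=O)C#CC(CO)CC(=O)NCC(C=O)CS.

Working along the chain:
  OHC: terminal –CHO: carbonyl C bonded to H and C → aldehyde.
  CH(COOCH3): pendant –COOCH3: carbonyl C bonded to C and –OCH3 → ester.
  CH(CH2NH2): pendant –CH2NH2: N on sp³ C, no adjacent C=O → amine.
  CH(CHO): pendant –CHO: carbonyl C bonded to C and H → aldehyde.
  CH(OCOCH3): pendant –OC(=O)CH3: an acyloxy group → ester.
  CH2OCH2: C–O–C with sp³ carbons on both sides and no adjacent C=O → ether.
  CH(OH): –OH on an sp³ carbon → alcohol (secondary).
  CO: –C(=O)– with carbon on both sides → ketone.
  CH(CHO): pendant –CHO: carbonyl C bonded to C and H → aldehyde.
  CH(CHO): pendant –CHO: carbonyl C bonded to C and H → aldehyde.
  CH(CHO): pendant –CHO: carbonyl C bonded to C and H → aldehyde.
  C≡C: C≡C triple bond → alkyne.
  CH(CH2OH): pendant –CH2OH on an sp³ backbone C → alcohol.
  CH2CONHCH2: –C(=O)–N– linkage → amide (the N is not an amine).
  CH(CHO): pendant –CHO: carbonyl C bonded to C and H → aldehyde.
  CH2SH: –SH on an sp³ carbon → thiol.
Ketone appears at: CO → 1.

1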